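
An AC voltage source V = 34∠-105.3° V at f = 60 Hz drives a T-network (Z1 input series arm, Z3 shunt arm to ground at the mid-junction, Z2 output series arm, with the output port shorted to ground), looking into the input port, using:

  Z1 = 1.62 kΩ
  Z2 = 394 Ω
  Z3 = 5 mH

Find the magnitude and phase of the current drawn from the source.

Step 1 — Angular frequency: ω = 2π·f = 2π·60 = 377 rad/s.
Step 2 — Component impedances:
  Z1: Z = R = 1620 Ω
  Z2: Z = R = 394 Ω
  Z3: Z = jωL = j·377·0.005 = 0 + j1.885 Ω
Step 3 — With the output port shorted to ground, the output series arm Z2 runs from the junction to ground; the shunt arm Z3 also runs from the junction to ground. They appear in parallel: Z3 || Z2 = 0.009018 + j1.885 Ω.
Step 4 — Series with input arm Z1: Z_in = Z1 + (Z3 || Z2) = 1620 + j1.885 Ω = 1620∠0.1° Ω.
Step 5 — Source phasor: V = 34∠-105.3° V = -8.972 - j32.79 V.
Step 6 — Ohm's law: I = V / Z_total = (-8.972 - j32.79) / (1620 + j1.885) = -0.005562 - j0.02024 A.
Step 7 — Convert to polar: |I| = 0.02099 A, ∠I = -105.4°.

I = 0.02099∠-105.4° A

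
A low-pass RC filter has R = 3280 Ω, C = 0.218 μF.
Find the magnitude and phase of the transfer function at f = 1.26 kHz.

Step 1 — Angular frequency: ω = 2π·1260 = 7917 rad/s.
Step 2 — Transfer function: H(jω) = 1/(1 + jωRC).
Step 3 — Denominator: 1 + jωRC = 1 + j·7917·3280·2.18e-07 = 1 + j5.661.
Step 4 — H = 0.03026 - j0.1713.
Step 5 — Magnitude: |H| = 0.174 (-15.2 dB); phase: φ = -80.0°.

|H| = 0.174 (-15.2 dB), φ = -80.0°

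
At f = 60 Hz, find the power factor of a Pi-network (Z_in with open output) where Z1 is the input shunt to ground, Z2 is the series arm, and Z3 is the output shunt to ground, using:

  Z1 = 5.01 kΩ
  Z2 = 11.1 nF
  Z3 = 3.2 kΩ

Step 1 — Angular frequency: ω = 2π·f = 2π·60 = 377 rad/s.
Step 2 — Component impedances:
  Z1: Z = R = 5010 Ω
  Z2: Z = 1/(jωC) = -j/(ω·C) = 0 - j2.39e+05 Ω
  Z3: Z = R = 3200 Ω
Step 3 — With open output, the series arm Z2 and the output shunt Z3 appear in series to ground: Z2 + Z3 = 3200 - j2.39e+05 Ω.
Step 4 — Parallel with input shunt Z1: Z_in = Z1 || (Z2 + Z3) = 5006 - j104.9 Ω = 5007∠-1.2° Ω.
Step 5 — Power factor: PF = cos(φ) = Re(Z)/|Z| = 5006/5007 = 0.9998.
Step 6 — Type: Im(Z) = -104.9 ⇒ leading (phase φ = -1.2°).

PF = 0.9998 (leading, φ = -1.2°)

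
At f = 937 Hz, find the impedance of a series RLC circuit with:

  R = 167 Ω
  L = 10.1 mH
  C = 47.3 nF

Step 1 — Angular frequency: ω = 2π·f = 2π·937 = 5887 rad/s.
Step 2 — Component impedances:
  R: Z = R = 167 Ω
  L: Z = jωL = j·5887·0.0101 = 0 + j59.46 Ω
  C: Z = 1/(jωC) = -j/(ω·C) = 0 - j3591 Ω
Step 3 — Series combination: Z_total = R + L + C = 167 - j3532 Ω = 3536∠-87.3° Ω.

Z = 167 - j3532 Ω = 3536∠-87.3° Ω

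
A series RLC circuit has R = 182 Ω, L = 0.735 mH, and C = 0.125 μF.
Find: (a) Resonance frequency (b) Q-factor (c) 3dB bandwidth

Step 1 — Resonance: ω₀ = 1/√(LC) = 1/√(0.000735·1.25e-07) = 1.043e+05 rad/s.
Step 2 — f₀ = ω₀/(2π) = 1.66e+04 Hz.
Step 3 — Series Q: Q = ω₀L/R = 1.043e+05·0.000735/182 = 0.4213.
Step 4 — Bandwidth: Δω = ω₀/Q = 2.476e+05 rad/s; BW = Δω/(2π) = 3.941e+04 Hz.

(a) f₀ = 1.66e+04 Hz  (b) Q = 0.4213  (c) BW = 3.941e+04 Hz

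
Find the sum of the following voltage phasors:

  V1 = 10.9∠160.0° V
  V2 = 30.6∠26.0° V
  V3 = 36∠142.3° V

Step 1 — Convert each phasor to rectangular form:
  V1 = 10.9·(cos(160.0°) + j·sin(160.0°)) = -10.24 + j3.728 V
  V2 = 30.6·(cos(26.0°) + j·sin(26.0°)) = 27.5 + j13.41 V
  V3 = 36·(cos(142.3°) + j·sin(142.3°)) = -28.48 + j22.01 V
Step 2 — Sum components: V_total = -11.22 + j39.16 V.
Step 3 — Convert to polar: |V_total| = 40.73 V, ∠V_total = 106.0°.

V_total = 40.73∠106.0° V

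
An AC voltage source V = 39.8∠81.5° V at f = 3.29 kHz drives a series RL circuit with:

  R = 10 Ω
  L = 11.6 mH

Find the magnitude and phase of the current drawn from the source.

Step 1 — Angular frequency: ω = 2π·f = 2π·3290 = 2.067e+04 rad/s.
Step 2 — Component impedances:
  R: Z = R = 10 Ω
  L: Z = jωL = j·2.067e+04·0.0116 = 0 + j239.8 Ω
Step 3 — Series combination: Z_total = R + L = 10 + j239.8 Ω = 240∠87.6° Ω.
Step 4 — Source phasor: V = 39.8∠81.5° V = 5.883 + j39.36 V.
Step 5 — Ohm's law: I = V / Z_total = (5.883 + j39.36) / (10 + j239.8) = 0.1649 - j0.01766 A.
Step 6 — Convert to polar: |I| = 0.1658 A, ∠I = -6.1°.

I = 0.1658∠-6.1° A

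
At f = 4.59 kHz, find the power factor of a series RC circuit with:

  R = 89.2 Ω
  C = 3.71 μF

Step 1 — Angular frequency: ω = 2π·f = 2π·4590 = 2.884e+04 rad/s.
Step 2 — Component impedances:
  R: Z = R = 89.2 Ω
  C: Z = 1/(jωC) = -j/(ω·C) = 0 - j9.346 Ω
Step 3 — Series combination: Z_total = R + C = 89.2 - j9.346 Ω = 89.69∠-6.0° Ω.
Step 4 — Power factor: PF = cos(φ) = Re(Z)/|Z| = 89.2/89.688 = 0.9946.
Step 5 — Type: Im(Z) = -9.346 ⇒ leading (phase φ = -6.0°).

PF = 0.9946 (leading, φ = -6.0°)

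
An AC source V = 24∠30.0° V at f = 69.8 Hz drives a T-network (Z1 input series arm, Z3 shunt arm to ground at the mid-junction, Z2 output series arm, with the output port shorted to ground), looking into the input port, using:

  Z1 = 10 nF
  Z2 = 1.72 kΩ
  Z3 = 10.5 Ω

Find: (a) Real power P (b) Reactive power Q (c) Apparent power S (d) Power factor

Step 1 — Angular frequency: ω = 2π·f = 2π·69.8 = 438.6 rad/s.
Step 2 — Component impedances:
  Z1: Z = 1/(jωC) = -j/(ω·C) = 0 - j2.28e+05 Ω
  Z2: Z = R = 1720 Ω
  Z3: Z = R = 10.5 Ω
Step 3 — With the output port shorted to ground, the output series arm Z2 runs from the junction to ground; the shunt arm Z3 also runs from the junction to ground. They appear in parallel: Z3 || Z2 = 10.44 Ω.
Step 4 — Series with input arm Z1: Z_in = Z1 + (Z3 || Z2) = 10.44 - j2.28e+05 Ω = 2.28e+05∠-90.0° Ω.
Step 5 — Source phasor: V = 24∠30.0° V = 20.78 + j12 V.
Step 6 — Current: I = V / Z = -5.262e-05 + j9.116e-05 A = 0.0001053∠120.0° A.
Step 7 — Complex power: S = V·I* = 1.156e-07 - j0.002526 VA.
Step 8 — Real power: P = Re(S) = 1.156e-07 W.
Step 9 — Reactive power: Q = Im(S) = -0.002526 VAR.
Step 10 — Apparent power: |S| = 0.002526 VA.
Step 11 — Power factor: PF = P/|S| = 4.577e-05 (leading).

(a) P = 1.156e-07 W  (b) Q = -0.002526 VAR  (c) S = 0.002526 VA  (d) PF = 4.577e-05 (leading)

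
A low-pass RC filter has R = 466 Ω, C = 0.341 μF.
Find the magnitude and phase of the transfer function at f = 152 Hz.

Step 1 — Angular frequency: ω = 2π·152 = 955 rad/s.
Step 2 — Transfer function: H(jω) = 1/(1 + jωRC).
Step 3 — Denominator: 1 + jωRC = 1 + j·955·466·3.41e-07 = 1 + j0.1518.
Step 4 — H = 0.9775 - j0.1483.
Step 5 — Magnitude: |H| = 0.9887 (-0.1 dB); phase: φ = -8.6°.

|H| = 0.9887 (-0.1 dB), φ = -8.6°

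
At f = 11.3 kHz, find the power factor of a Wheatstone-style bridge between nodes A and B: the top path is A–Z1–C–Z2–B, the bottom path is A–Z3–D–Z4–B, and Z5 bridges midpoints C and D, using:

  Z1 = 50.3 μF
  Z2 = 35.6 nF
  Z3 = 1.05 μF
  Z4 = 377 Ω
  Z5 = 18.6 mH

Step 1 — Angular frequency: ω = 2π·f = 2π·1.13e+04 = 7.1e+04 rad/s.
Step 2 — Component impedances:
  Z1: Z = 1/(jωC) = -j/(ω·C) = 0 - j0.28 Ω
  Z2: Z = 1/(jωC) = -j/(ω·C) = 0 - j395.6 Ω
  Z3: Z = 1/(jωC) = -j/(ω·C) = 0 - j13.41 Ω
  Z4: Z = R = 377 Ω
  Z5: Z = jωL = j·7.1e+04·0.0186 = 0 + j1321 Ω
Step 3 — Bridge requires nodal analysis (the Z5 bridge couples midpoints C and D, so the two paths cannot be reduced to a simple series/parallel combination). Setting node B to ground and injecting 1 A at node A, the 3-node admittance system at A, C, D solves to V_A = Z_AB = 190.8 - j188.7 Ω = 268.3∠-44.7° Ω.
Step 4 — Power factor: PF = cos(φ) = Re(Z)/|Z| = 190.75/268.34 = 0.7109.
Step 5 — Type: Im(Z) = -188.7 ⇒ leading (phase φ = -44.7°).

PF = 0.7109 (leading, φ = -44.7°)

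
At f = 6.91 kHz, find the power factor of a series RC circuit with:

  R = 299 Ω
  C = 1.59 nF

Step 1 — Angular frequency: ω = 2π·f = 2π·6910 = 4.342e+04 rad/s.
Step 2 — Component impedances:
  R: Z = R = 299 Ω
  C: Z = 1/(jωC) = -j/(ω·C) = 0 - j1.449e+04 Ω
Step 3 — Series combination: Z_total = R + C = 299 - j1.449e+04 Ω = 1.449e+04∠-88.8° Ω.
Step 4 — Power factor: PF = cos(φ) = Re(Z)/|Z| = 299/14489 = 0.02064.
Step 5 — Type: Im(Z) = -1.449e+04 ⇒ leading (phase φ = -88.8°).

PF = 0.02064 (leading, φ = -88.8°)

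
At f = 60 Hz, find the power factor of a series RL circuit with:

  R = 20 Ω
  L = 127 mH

Step 1 — Angular frequency: ω = 2π·f = 2π·60 = 377 rad/s.
Step 2 — Component impedances:
  R: Z = R = 20 Ω
  L: Z = jωL = j·377·0.127 = 0 + j47.88 Ω
Step 3 — Series combination: Z_total = R + L = 20 + j47.88 Ω = 51.89∠67.3° Ω.
Step 4 — Power factor: PF = cos(φ) = Re(Z)/|Z| = 20/51.887 = 0.3855.
Step 5 — Type: Im(Z) = 47.88 ⇒ lagging (phase φ = 67.3°).

PF = 0.3855 (lagging, φ = 67.3°)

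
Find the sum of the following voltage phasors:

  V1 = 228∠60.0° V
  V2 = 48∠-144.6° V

Step 1 — Convert each phasor to rectangular form:
  V1 = 228·(cos(60.0°) + j·sin(60.0°)) = 114 + j197.5 V
  V2 = 48·(cos(-144.6°) + j·sin(-144.6°)) = -39.13 - j27.81 V
Step 2 — Sum components: V_total = 74.87 + j169.6 V.
Step 3 — Convert to polar: |V_total| = 185.4 V, ∠V_total = 66.2°.

V_total = 185.4∠66.2° V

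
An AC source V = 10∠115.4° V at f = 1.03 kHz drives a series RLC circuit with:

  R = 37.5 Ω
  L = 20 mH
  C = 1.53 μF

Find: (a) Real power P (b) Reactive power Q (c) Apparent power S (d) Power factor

Step 1 — Angular frequency: ω = 2π·f = 2π·1030 = 6472 rad/s.
Step 2 — Component impedances:
  R: Z = R = 37.5 Ω
  L: Z = jωL = j·6472·0.02 = 0 + j129.4 Ω
  C: Z = 1/(jωC) = -j/(ω·C) = 0 - j101 Ω
Step 3 — Series combination: Z_total = R + L + C = 37.5 + j28.44 Ω = 47.07∠37.2° Ω.
Step 4 — Source phasor: V = 10∠115.4° V = -4.289 + j9.033 V.
Step 5 — Current: I = V / Z = 0.04337 + j0.208 A = 0.2125∠78.2° A.
Step 6 — Complex power: S = V·I* = 1.693 + j1.284 VA.
Step 7 — Real power: P = Re(S) = 1.693 W.
Step 8 — Reactive power: Q = Im(S) = 1.284 VAR.
Step 9 — Apparent power: |S| = 2.125 VA.
Step 10 — Power factor: PF = P/|S| = 0.7968 (lagging).

(a) P = 1.693 W  (b) Q = 1.284 VAR  (c) S = 2.125 VA  (d) PF = 0.7968 (lagging)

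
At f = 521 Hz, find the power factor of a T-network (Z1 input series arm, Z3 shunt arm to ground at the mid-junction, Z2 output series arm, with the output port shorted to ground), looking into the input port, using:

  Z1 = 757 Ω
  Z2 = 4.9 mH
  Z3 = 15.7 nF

Step 1 — Angular frequency: ω = 2π·f = 2π·521 = 3274 rad/s.
Step 2 — Component impedances:
  Z1: Z = R = 757 Ω
  Z2: Z = jωL = j·3274·0.0049 = 0 + j16.04 Ω
  Z3: Z = 1/(jωC) = -j/(ω·C) = 0 - j1.946e+04 Ω
Step 3 — With the output port shorted to ground, the output series arm Z2 runs from the junction to ground; the shunt arm Z3 also runs from the junction to ground. They appear in parallel: Z3 || Z2 = 0 + j16.05 Ω.
Step 4 — Series with input arm Z1: Z_in = Z1 + (Z3 || Z2) = 757 + j16.05 Ω = 757.2∠1.2° Ω.
Step 5 — Power factor: PF = cos(φ) = Re(Z)/|Z| = 757/757.17 = 0.9998.
Step 6 — Type: Im(Z) = 16.05 ⇒ lagging (phase φ = 1.2°).

PF = 0.9998 (lagging, φ = 1.2°)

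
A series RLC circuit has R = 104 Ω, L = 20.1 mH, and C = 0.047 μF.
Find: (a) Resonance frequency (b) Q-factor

Step 1 — Resonance condition Im(Z)=0 gives ω₀ = 1/√(LC).
Step 2 — ω₀ = 1/√(0.0201·4.7e-08) = 3.254e+04 rad/s.
Step 3 — f₀ = ω₀/(2π) = 5178 Hz.
Step 4 — Series Q: Q = ω₀L/R = 3.254e+04·0.0201/104 = 6.288.

(a) f₀ = 5178 Hz  (b) Q = 6.288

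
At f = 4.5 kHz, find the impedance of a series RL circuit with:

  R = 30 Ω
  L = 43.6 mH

Step 1 — Angular frequency: ω = 2π·f = 2π·4500 = 2.827e+04 rad/s.
Step 2 — Component impedances:
  R: Z = R = 30 Ω
  L: Z = jωL = j·2.827e+04·0.0436 = 0 + j1233 Ω
Step 3 — Series combination: Z_total = R + L = 30 + j1233 Ω = 1233∠88.6° Ω.

Z = 30 + j1233 Ω = 1233∠88.6° Ω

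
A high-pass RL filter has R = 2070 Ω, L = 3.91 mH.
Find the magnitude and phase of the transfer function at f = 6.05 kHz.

Step 1 — Angular frequency: ω = 2π·6050 = 3.801e+04 rad/s.
Step 2 — Transfer function: H(jω) = jωL/(R + jωL).
Step 3 — Numerator jωL = j·148.6; denominator R + jωL = 2070 + j148.6.
Step 4 — H = 0.005129 + j0.07143.
Step 5 — Magnitude: |H| = 0.07162 (-22.9 dB); phase: φ = 85.9°.

|H| = 0.07162 (-22.9 dB), φ = 85.9°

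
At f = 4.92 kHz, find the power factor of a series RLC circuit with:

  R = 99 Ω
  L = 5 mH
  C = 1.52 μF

Step 1 — Angular frequency: ω = 2π·f = 2π·4920 = 3.091e+04 rad/s.
Step 2 — Component impedances:
  R: Z = R = 99 Ω
  L: Z = jωL = j·3.091e+04·0.005 = 0 + j154.6 Ω
  C: Z = 1/(jωC) = -j/(ω·C) = 0 - j21.28 Ω
Step 3 — Series combination: Z_total = R + L + C = 99 + j133.3 Ω = 166∠53.4° Ω.
Step 4 — Power factor: PF = cos(φ) = Re(Z)/|Z| = 99/166.03 = 0.5963.
Step 5 — Type: Im(Z) = 133.3 ⇒ lagging (phase φ = 53.4°).

PF = 0.5963 (lagging, φ = 53.4°)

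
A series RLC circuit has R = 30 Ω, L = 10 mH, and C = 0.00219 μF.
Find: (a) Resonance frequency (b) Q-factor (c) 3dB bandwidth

Step 1 — Resonance: ω₀ = 1/√(LC) = 1/√(0.01·2.19e-09) = 2.137e+05 rad/s.
Step 2 — f₀ = ω₀/(2π) = 3.401e+04 Hz.
Step 3 — Series Q: Q = ω₀L/R = 2.137e+05·0.01/30 = 71.23.
Step 4 — Bandwidth: Δω = ω₀/Q = 3000 rad/s; BW = Δω/(2π) = 477.5 Hz.

(a) f₀ = 3.401e+04 Hz  (b) Q = 71.23  (c) BW = 477.5 Hz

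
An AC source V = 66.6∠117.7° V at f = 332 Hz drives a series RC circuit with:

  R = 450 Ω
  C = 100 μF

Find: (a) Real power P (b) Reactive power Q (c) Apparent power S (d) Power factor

Step 1 — Angular frequency: ω = 2π·f = 2π·332 = 2086 rad/s.
Step 2 — Component impedances:
  R: Z = R = 450 Ω
  C: Z = 1/(jωC) = -j/(ω·C) = 0 - j4.794 Ω
Step 3 — Series combination: Z_total = R + C = 450 - j4.794 Ω = 450∠-0.6° Ω.
Step 4 — Source phasor: V = 66.6∠117.7° V = -30.96 + j58.97 V.
Step 5 — Current: I = V / Z = -0.07018 + j0.1303 A = 0.148∠118.3° A.
Step 6 — Complex power: S = V·I* = 9.856 - j0.105 VA.
Step 7 — Real power: P = Re(S) = 9.856 W.
Step 8 — Reactive power: Q = Im(S) = -0.105 VAR.
Step 9 — Apparent power: |S| = 9.856 VA.
Step 10 — Power factor: PF = P/|S| = 0.9999 (leading).

(a) P = 9.856 W  (b) Q = -0.105 VAR  (c) S = 9.856 VA  (d) PF = 0.9999 (leading)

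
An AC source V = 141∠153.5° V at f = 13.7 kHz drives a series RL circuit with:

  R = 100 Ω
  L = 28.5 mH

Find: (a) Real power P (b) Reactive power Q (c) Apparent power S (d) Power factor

Step 1 — Angular frequency: ω = 2π·f = 2π·1.37e+04 = 8.608e+04 rad/s.
Step 2 — Component impedances:
  R: Z = R = 100 Ω
  L: Z = jωL = j·8.608e+04·0.0285 = 0 + j2453 Ω
Step 3 — Series combination: Z_total = R + L = 100 + j2453 Ω = 2455∠87.7° Ω.
Step 4 — Source phasor: V = 141∠153.5° V = -126.2 + j62.91 V.
Step 5 — Current: I = V / Z = 0.02351 + j0.05239 A = 0.05743∠65.8° A.
Step 6 — Complex power: S = V·I* = 0.3298 + j8.09 VA.
Step 7 — Real power: P = Re(S) = 0.3298 W.
Step 8 — Reactive power: Q = Im(S) = 8.09 VAR.
Step 9 — Apparent power: |S| = 8.097 VA.
Step 10 — Power factor: PF = P/|S| = 0.04073 (lagging).

(a) P = 0.3298 W  (b) Q = 8.09 VAR  (c) S = 8.097 VA  (d) PF = 0.04073 (lagging)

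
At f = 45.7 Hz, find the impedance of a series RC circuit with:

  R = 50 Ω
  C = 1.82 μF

Step 1 — Angular frequency: ω = 2π·f = 2π·45.7 = 287.1 rad/s.
Step 2 — Component impedances:
  R: Z = R = 50 Ω
  C: Z = 1/(jωC) = -j/(ω·C) = 0 - j1914 Ω
Step 3 — Series combination: Z_total = R + C = 50 - j1914 Ω = 1914∠-88.5° Ω.

Z = 50 - j1914 Ω = 1914∠-88.5° Ω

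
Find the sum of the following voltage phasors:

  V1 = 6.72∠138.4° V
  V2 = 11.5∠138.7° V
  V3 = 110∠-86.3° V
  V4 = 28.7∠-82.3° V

Step 1 — Convert each phasor to rectangular form:
  V1 = 6.72·(cos(138.4°) + j·sin(138.4°)) = -5.025 + j4.462 V
  V2 = 11.5·(cos(138.7°) + j·sin(138.7°)) = -8.64 + j7.59 V
  V3 = 110·(cos(-86.3°) + j·sin(-86.3°)) = 7.099 - j109.8 V
  V4 = 28.7·(cos(-82.3°) + j·sin(-82.3°)) = 3.845 - j28.44 V
Step 2 — Sum components: V_total = -2.721 - j126.2 V.
Step 3 — Convert to polar: |V_total| = 126.2 V, ∠V_total = -91.2°.

V_total = 126.2∠-91.2° V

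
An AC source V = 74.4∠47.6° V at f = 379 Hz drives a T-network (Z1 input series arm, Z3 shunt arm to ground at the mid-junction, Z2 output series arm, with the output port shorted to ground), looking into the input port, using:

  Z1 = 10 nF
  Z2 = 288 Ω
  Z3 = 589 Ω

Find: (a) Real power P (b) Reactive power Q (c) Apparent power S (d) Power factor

Step 1 — Angular frequency: ω = 2π·f = 2π·379 = 2381 rad/s.
Step 2 — Component impedances:
  Z1: Z = 1/(jωC) = -j/(ω·C) = 0 - j4.199e+04 Ω
  Z2: Z = R = 288 Ω
  Z3: Z = R = 589 Ω
Step 3 — With the output port shorted to ground, the output series arm Z2 runs from the junction to ground; the shunt arm Z3 also runs from the junction to ground. They appear in parallel: Z3 || Z2 = 193.4 Ω.
Step 4 — Series with input arm Z1: Z_in = Z1 + (Z3 || Z2) = 193.4 - j4.199e+04 Ω = 4.199e+04∠-89.7° Ω.
Step 5 — Source phasor: V = 74.4∠47.6° V = 50.17 + j54.94 V.
Step 6 — Current: I = V / Z = -0.001303 + j0.001201 A = 0.001772∠137.3° A.
Step 7 — Complex power: S = V·I* = 0.0006071 - j0.1318 VA.
Step 8 — Real power: P = Re(S) = 0.0006071 W.
Step 9 — Reactive power: Q = Im(S) = -0.1318 VAR.
Step 10 — Apparent power: |S| = 0.1318 VA.
Step 11 — Power factor: PF = P/|S| = 0.004606 (leading).

(a) P = 0.0006071 W  (b) Q = -0.1318 VAR  (c) S = 0.1318 VA  (d) PF = 0.004606 (leading)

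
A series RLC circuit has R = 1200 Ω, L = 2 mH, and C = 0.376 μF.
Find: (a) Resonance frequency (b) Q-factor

Step 1 — Resonance condition Im(Z)=0 gives ω₀ = 1/√(LC).
Step 2 — ω₀ = 1/√(0.002·3.76e-07) = 3.647e+04 rad/s.
Step 3 — f₀ = ω₀/(2π) = 5804 Hz.
Step 4 — Series Q: Q = ω₀L/R = 3.647e+04·0.002/1200 = 0.06078.

(a) f₀ = 5804 Hz  (b) Q = 0.06078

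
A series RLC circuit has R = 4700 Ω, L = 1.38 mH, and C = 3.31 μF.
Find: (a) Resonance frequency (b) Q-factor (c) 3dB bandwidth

Step 1 — Resonance: ω₀ = 1/√(LC) = 1/√(0.00138·3.31e-06) = 1.48e+04 rad/s.
Step 2 — f₀ = ω₀/(2π) = 2355 Hz.
Step 3 — Series Q: Q = ω₀L/R = 1.48e+04·0.00138/4700 = 0.004344.
Step 4 — Bandwidth: Δω = ω₀/Q = 3.406e+06 rad/s; BW = Δω/(2π) = 5.42e+05 Hz.

(a) f₀ = 2355 Hz  (b) Q = 0.004344  (c) BW = 5.42e+05 Hz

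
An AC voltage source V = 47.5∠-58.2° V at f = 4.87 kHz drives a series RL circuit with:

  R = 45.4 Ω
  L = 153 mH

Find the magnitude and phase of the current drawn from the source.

Step 1 — Angular frequency: ω = 2π·f = 2π·4870 = 3.06e+04 rad/s.
Step 2 — Component impedances:
  R: Z = R = 45.4 Ω
  L: Z = jωL = j·3.06e+04·0.153 = 0 + j4682 Ω
Step 3 — Series combination: Z_total = R + L = 45.4 + j4682 Ω = 4682∠89.4° Ω.
Step 4 — Source phasor: V = 47.5∠-58.2° V = 25.03 - j40.37 V.
Step 5 — Ohm's law: I = V / Z_total = (25.03 - j40.37) / (45.4 + j4682) = -0.00857 - j0.00543 A.
Step 6 — Convert to polar: |I| = 0.01015 A, ∠I = -147.6°.

I = 0.01015∠-147.6° A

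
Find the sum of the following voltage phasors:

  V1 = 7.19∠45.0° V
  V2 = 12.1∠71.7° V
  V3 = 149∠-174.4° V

Step 1 — Convert each phasor to rectangular form:
  V1 = 7.19·(cos(45.0°) + j·sin(45.0°)) = 5.084 + j5.084 V
  V2 = 12.1·(cos(71.7°) + j·sin(71.7°)) = 3.799 + j11.49 V
  V3 = 149·(cos(-174.4°) + j·sin(-174.4°)) = -148.3 - j14.54 V
Step 2 — Sum components: V_total = -139.4 + j2.032 V.
Step 3 — Convert to polar: |V_total| = 139.4 V, ∠V_total = 179.2°.

V_total = 139.4∠179.2° V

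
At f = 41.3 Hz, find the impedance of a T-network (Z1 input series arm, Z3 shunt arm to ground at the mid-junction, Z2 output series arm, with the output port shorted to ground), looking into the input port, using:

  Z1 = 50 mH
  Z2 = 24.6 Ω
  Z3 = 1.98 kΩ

Step 1 — Angular frequency: ω = 2π·f = 2π·41.3 = 259.5 rad/s.
Step 2 — Component impedances:
  Z1: Z = jωL = j·259.5·0.05 = 0 + j12.97 Ω
  Z2: Z = R = 24.6 Ω
  Z3: Z = R = 1980 Ω
Step 3 — With the output port shorted to ground, the output series arm Z2 runs from the junction to ground; the shunt arm Z3 also runs from the junction to ground. They appear in parallel: Z3 || Z2 = 24.3 Ω.
Step 4 — Series with input arm Z1: Z_in = Z1 + (Z3 || Z2) = 24.3 + j12.97 Ω = 27.55∠28.1° Ω.

Z = 24.3 + j12.97 Ω = 27.55∠28.1° Ω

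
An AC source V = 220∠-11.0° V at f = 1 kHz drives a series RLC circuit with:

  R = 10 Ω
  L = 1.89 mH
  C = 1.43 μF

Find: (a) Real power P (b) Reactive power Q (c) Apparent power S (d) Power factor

Step 1 — Angular frequency: ω = 2π·f = 2π·1000 = 6283 rad/s.
Step 2 — Component impedances:
  R: Z = R = 10 Ω
  L: Z = jωL = j·6283·0.00189 = 0 + j11.88 Ω
  C: Z = 1/(jωC) = -j/(ω·C) = 0 - j111.3 Ω
Step 3 — Series combination: Z_total = R + L + C = 10 - j99.42 Ω = 99.92∠-84.3° Ω.
Step 4 — Source phasor: V = 220∠-11.0° V = 216 - j41.98 V.
Step 5 — Current: I = V / Z = 0.6343 + j2.108 A = 2.202∠73.3° A.
Step 6 — Complex power: S = V·I* = 48.47 - j481.9 VA.
Step 7 — Real power: P = Re(S) = 48.47 W.
Step 8 — Reactive power: Q = Im(S) = -481.9 VAR.
Step 9 — Apparent power: |S| = 484.4 VA.
Step 10 — Power factor: PF = P/|S| = 0.1001 (leading).

(a) P = 48.47 W  (b) Q = -481.9 VAR  (c) S = 484.4 VA  (d) PF = 0.1001 (leading)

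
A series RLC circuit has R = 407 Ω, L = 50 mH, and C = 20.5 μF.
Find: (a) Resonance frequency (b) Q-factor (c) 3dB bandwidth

Step 1 — Resonance: ω₀ = 1/√(LC) = 1/√(0.05·2.05e-05) = 987.7 rad/s.
Step 2 — f₀ = ω₀/(2π) = 157.2 Hz.
Step 3 — Series Q: Q = ω₀L/R = 987.7·0.05/407 = 0.1213.
Step 4 — Bandwidth: Δω = ω₀/Q = 8140 rad/s; BW = Δω/(2π) = 1296 Hz.

(a) f₀ = 157.2 Hz  (b) Q = 0.1213  (c) BW = 1296 Hz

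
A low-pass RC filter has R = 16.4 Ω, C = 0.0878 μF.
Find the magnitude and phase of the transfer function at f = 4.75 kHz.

Step 1 — Angular frequency: ω = 2π·4750 = 2.985e+04 rad/s.
Step 2 — Transfer function: H(jω) = 1/(1 + jωRC).
Step 3 — Denominator: 1 + jωRC = 1 + j·2.985e+04·16.4·8.78e-08 = 1 + j0.04297.
Step 4 — H = 0.9982 - j0.0429.
Step 5 — Magnitude: |H| = 0.9991 (-0.0 dB); phase: φ = -2.5°.

|H| = 0.9991 (-0.0 dB), φ = -2.5°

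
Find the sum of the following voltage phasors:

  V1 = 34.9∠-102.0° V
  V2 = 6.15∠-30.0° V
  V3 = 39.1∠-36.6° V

Step 1 — Convert each phasor to rectangular form:
  V1 = 34.9·(cos(-102.0°) + j·sin(-102.0°)) = -7.256 - j34.14 V
  V2 = 6.15·(cos(-30.0°) + j·sin(-30.0°)) = 5.326 - j3.075 V
  V3 = 39.1·(cos(-36.6°) + j·sin(-36.6°)) = 31.39 - j23.31 V
Step 2 — Sum components: V_total = 29.46 - j60.52 V.
Step 3 — Convert to polar: |V_total| = 67.31 V, ∠V_total = -64.0°.

V_total = 67.31∠-64.0° V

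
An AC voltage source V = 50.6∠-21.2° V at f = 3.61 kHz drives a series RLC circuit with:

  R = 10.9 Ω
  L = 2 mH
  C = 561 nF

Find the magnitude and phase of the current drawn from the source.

Step 1 — Angular frequency: ω = 2π·f = 2π·3610 = 2.268e+04 rad/s.
Step 2 — Component impedances:
  R: Z = R = 10.9 Ω
  L: Z = jωL = j·2.268e+04·0.002 = 0 + j45.36 Ω
  C: Z = 1/(jωC) = -j/(ω·C) = 0 - j78.59 Ω
Step 3 — Series combination: Z_total = R + L + C = 10.9 - j33.22 Ω = 34.96∠-71.8° Ω.
Step 4 — Source phasor: V = 50.6∠-21.2° V = 47.18 - j18.3 V.
Step 5 — Ohm's law: I = V / Z_total = (47.18 - j18.3) / (10.9 - j33.22) = 0.9179 + j1.119 A.
Step 6 — Convert to polar: |I| = 1.447 A, ∠I = 50.6°.

I = 1.447∠50.6° A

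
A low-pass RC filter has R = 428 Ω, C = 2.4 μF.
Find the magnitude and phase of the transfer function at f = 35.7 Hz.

Step 1 — Angular frequency: ω = 2π·35.7 = 224.3 rad/s.
Step 2 — Transfer function: H(jω) = 1/(1 + jωRC).
Step 3 — Denominator: 1 + jωRC = 1 + j·224.3·428·2.4e-06 = 1 + j0.2304.
Step 4 — H = 0.9496 - j0.2188.
Step 5 — Magnitude: |H| = 0.9745 (-0.2 dB); phase: φ = -13.0°.

|H| = 0.9745 (-0.2 dB), φ = -13.0°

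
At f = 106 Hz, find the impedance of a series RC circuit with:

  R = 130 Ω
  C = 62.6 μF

Step 1 — Angular frequency: ω = 2π·f = 2π·106 = 666 rad/s.
Step 2 — Component impedances:
  R: Z = R = 130 Ω
  C: Z = 1/(jωC) = -j/(ω·C) = 0 - j23.99 Ω
Step 3 — Series combination: Z_total = R + C = 130 - j23.99 Ω = 132.2∠-10.5° Ω.

Z = 130 - j23.99 Ω = 132.2∠-10.5° Ω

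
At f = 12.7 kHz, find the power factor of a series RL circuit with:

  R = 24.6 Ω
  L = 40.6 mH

Step 1 — Angular frequency: ω = 2π·f = 2π·1.27e+04 = 7.98e+04 rad/s.
Step 2 — Component impedances:
  R: Z = R = 24.6 Ω
  L: Z = jωL = j·7.98e+04·0.0406 = 0 + j3240 Ω
Step 3 — Series combination: Z_total = R + L = 24.6 + j3240 Ω = 3240∠89.6° Ω.
Step 4 — Power factor: PF = cos(φ) = Re(Z)/|Z| = 24.6/3240 = 0.007593.
Step 5 — Type: Im(Z) = 3240 ⇒ lagging (phase φ = 89.6°).

PF = 0.007593 (lagging, φ = 89.6°)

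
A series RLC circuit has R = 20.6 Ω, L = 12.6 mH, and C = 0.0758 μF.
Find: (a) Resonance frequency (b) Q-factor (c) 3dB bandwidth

Step 1 — Resonance condition Im(Z)=0 gives ω₀ = 1/√(LC).
Step 2 — ω₀ = 1/√(0.0126·7.58e-08) = 3.236e+04 rad/s.
Step 3 — f₀ = ω₀/(2π) = 5150 Hz.
Step 4 — Series Q: Q = ω₀L/R = 3.236e+04·0.0126/20.6 = 19.79.
Step 5 — 3dB bandwidth: Δω = ω₀/Q = 1635 rad/s; BW = Δω/(2π) = 260.2 Hz.

(a) f₀ = 5150 Hz  (b) Q = 19.79  (c) BW = 260.2 Hz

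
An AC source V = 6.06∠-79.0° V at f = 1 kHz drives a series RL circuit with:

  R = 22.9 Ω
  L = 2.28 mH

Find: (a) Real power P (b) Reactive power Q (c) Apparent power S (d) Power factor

Step 1 — Angular frequency: ω = 2π·f = 2π·1000 = 6283 rad/s.
Step 2 — Component impedances:
  R: Z = R = 22.9 Ω
  L: Z = jωL = j·6283·0.00228 = 0 + j14.33 Ω
Step 3 — Series combination: Z_total = R + L = 22.9 + j14.33 Ω = 27.01∠32.0° Ω.
Step 4 — Source phasor: V = 6.06∠-79.0° V = 1.156 - j5.949 V.
Step 5 — Current: I = V / Z = -0.0805 - j0.2094 A = 0.2243∠-111.0° A.
Step 6 — Complex power: S = V·I* = 1.153 + j0.721 VA.
Step 7 — Real power: P = Re(S) = 1.153 W.
Step 8 — Reactive power: Q = Im(S) = 0.721 VAR.
Step 9 — Apparent power: |S| = 1.36 VA.
Step 10 — Power factor: PF = P/|S| = 0.8478 (lagging).

(a) P = 1.153 W  (b) Q = 0.721 VAR  (c) S = 1.36 VA  (d) PF = 0.8478 (lagging)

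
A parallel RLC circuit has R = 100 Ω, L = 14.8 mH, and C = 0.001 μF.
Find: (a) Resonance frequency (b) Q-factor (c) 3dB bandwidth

Step 1 — Resonance: ω₀ = 1/√(LC) = 1/√(0.0148·1e-09) = 2.599e+05 rad/s.
Step 2 — f₀ = ω₀/(2π) = 4.137e+04 Hz.
Step 3 — Parallel Q: Q = R/(ω₀L) = 100/(2.599e+05·0.0148) = 0.02599.
Step 4 — Bandwidth: Δω = ω₀/Q = 1e+07 rad/s; BW = Δω/(2π) = 1.592e+06 Hz.

(a) f₀ = 4.137e+04 Hz  (b) Q = 0.02599  (c) BW = 1.592e+06 Hz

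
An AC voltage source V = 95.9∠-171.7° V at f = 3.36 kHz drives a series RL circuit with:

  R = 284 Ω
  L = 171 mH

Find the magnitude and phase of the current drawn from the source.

Step 1 — Angular frequency: ω = 2π·f = 2π·3360 = 2.111e+04 rad/s.
Step 2 — Component impedances:
  R: Z = R = 284 Ω
  L: Z = jωL = j·2.111e+04·0.171 = 0 + j3610 Ω
Step 3 — Series combination: Z_total = R + L = 284 + j3610 Ω = 3621∠85.5° Ω.
Step 4 — Source phasor: V = 95.9∠-171.7° V = -94.9 - j13.84 V.
Step 5 — Ohm's law: I = V / Z_total = (-94.9 - j13.84) / (284 + j3610) = -0.005866 + j0.02582 A.
Step 6 — Convert to polar: |I| = 0.02648 A, ∠I = 102.8°.

I = 0.02648∠102.8° A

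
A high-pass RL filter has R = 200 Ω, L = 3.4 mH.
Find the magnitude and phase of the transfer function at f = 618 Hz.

Step 1 — Angular frequency: ω = 2π·618 = 3883 rad/s.
Step 2 — Transfer function: H(jω) = jωL/(R + jωL).
Step 3 — Numerator jωL = j·13.2; denominator R + jωL = 200 + j13.2.
Step 4 — H = 0.004339 + j0.06572.
Step 5 — Magnitude: |H| = 0.06587 (-23.6 dB); phase: φ = 86.2°.

|H| = 0.06587 (-23.6 dB), φ = 86.2°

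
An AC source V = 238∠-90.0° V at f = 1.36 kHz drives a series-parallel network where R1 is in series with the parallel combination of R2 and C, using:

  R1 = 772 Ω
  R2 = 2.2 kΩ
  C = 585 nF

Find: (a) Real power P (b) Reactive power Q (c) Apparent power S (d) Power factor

Step 1 — Angular frequency: ω = 2π·f = 2π·1360 = 8545 rad/s.
Step 2 — Component impedances:
  R1: Z = R = 772 Ω
  R2: Z = R = 2200 Ω
  C: Z = 1/(jωC) = -j/(ω·C) = 0 - j200 Ω
Step 3 — Parallel branch: R2 || C = 1/(1/R2 + 1/C) = 18.04 - j198.4 Ω.
Step 4 — Series with R1: Z_total = R1 + (R2 || C) = 790 - j198.4 Ω = 814.6∠-14.1° Ω.
Step 5 — Source phasor: V = 238∠-90.0° V = 0 - j238 V.
Step 6 — Current: I = V / Z = 0.07117 - j0.2834 A = 0.2922∠-75.9° A.
Step 7 — Complex power: S = V·I* = 67.44 - j16.94 VA.
Step 8 — Real power: P = Re(S) = 67.44 W.
Step 9 — Reactive power: Q = Im(S) = -16.94 VAR.
Step 10 — Apparent power: |S| = 69.54 VA.
Step 11 — Power factor: PF = P/|S| = 0.9699 (leading).

(a) P = 67.44 W  (b) Q = -16.94 VAR  (c) S = 69.54 VA  (d) PF = 0.9699 (leading)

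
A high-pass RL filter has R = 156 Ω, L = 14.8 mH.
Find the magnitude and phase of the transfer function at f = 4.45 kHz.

Step 1 — Angular frequency: ω = 2π·4450 = 2.796e+04 rad/s.
Step 2 — Transfer function: H(jω) = jωL/(R + jωL).
Step 3 — Numerator jωL = j·413.8; denominator R + jωL = 156 + j413.8.
Step 4 — H = 0.8756 + j0.3301.
Step 5 — Magnitude: |H| = 0.9357 (-0.6 dB); phase: φ = 20.7°.

|H| = 0.9357 (-0.6 dB), φ = 20.7°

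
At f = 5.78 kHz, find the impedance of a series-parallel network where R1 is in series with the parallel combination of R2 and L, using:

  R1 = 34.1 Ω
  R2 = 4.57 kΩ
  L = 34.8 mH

Step 1 — Angular frequency: ω = 2π·f = 2π·5780 = 3.632e+04 rad/s.
Step 2 — Component impedances:
  R1: Z = R = 34.1 Ω
  R2: Z = R = 4570 Ω
  L: Z = jωL = j·3.632e+04·0.0348 = 0 + j1264 Ω
Step 3 — Parallel branch: R2 || L = 1/(1/R2 + 1/L) = 324.7 + j1174 Ω.
Step 4 — Series with R1: Z_total = R1 + (R2 || L) = 358.8 + j1174 Ω = 1228∠73.0° Ω.

Z = 358.8 + j1174 Ω = 1228∠73.0° Ω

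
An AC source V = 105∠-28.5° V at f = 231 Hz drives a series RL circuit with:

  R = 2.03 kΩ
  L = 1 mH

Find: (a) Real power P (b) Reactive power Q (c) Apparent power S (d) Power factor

Step 1 — Angular frequency: ω = 2π·f = 2π·231 = 1451 rad/s.
Step 2 — Component impedances:
  R: Z = R = 2030 Ω
  L: Z = jωL = j·1451·0.001 = 0 + j1.451 Ω
Step 3 — Series combination: Z_total = R + L = 2030 + j1.451 Ω = 2030∠0.0° Ω.
Step 4 — Source phasor: V = 105∠-28.5° V = 92.28 - j50.1 V.
Step 5 — Current: I = V / Z = 0.04544 - j0.02471 A = 0.05172∠-28.5° A.
Step 6 — Complex power: S = V·I* = 5.431 + j0.003883 VA.
Step 7 — Real power: P = Re(S) = 5.431 W.
Step 8 — Reactive power: Q = Im(S) = 0.003883 VAR.
Step 9 — Apparent power: |S| = 5.431 VA.
Step 10 — Power factor: PF = P/|S| = 1 (lagging).

(a) P = 5.431 W  (b) Q = 0.003883 VAR  (c) S = 5.431 VA  (d) PF = 1 (lagging)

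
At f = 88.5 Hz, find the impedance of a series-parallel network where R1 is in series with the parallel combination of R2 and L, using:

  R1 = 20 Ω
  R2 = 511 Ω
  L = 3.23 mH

Step 1 — Angular frequency: ω = 2π·f = 2π·88.5 = 556.1 rad/s.
Step 2 — Component impedances:
  R1: Z = R = 20 Ω
  R2: Z = R = 511 Ω
  L: Z = jωL = j·556.1·0.00323 = 0 + j1.796 Ω
Step 3 — Parallel branch: R2 || L = 1/(1/R2 + 1/L) = 0.006313 + j1.796 Ω.
Step 4 — Series with R1: Z_total = R1 + (R2 || L) = 20.01 + j1.796 Ω = 20.09∠5.1° Ω.

Z = 20.01 + j1.796 Ω = 20.09∠5.1° Ω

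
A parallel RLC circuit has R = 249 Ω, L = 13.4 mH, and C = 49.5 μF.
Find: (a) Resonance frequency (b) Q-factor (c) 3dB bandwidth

Step 1 — Resonance: ω₀ = 1/√(LC) = 1/√(0.0134·4.95e-05) = 1228 rad/s.
Step 2 — f₀ = ω₀/(2π) = 195.4 Hz.
Step 3 — Parallel Q: Q = R/(ω₀L) = 249/(1228·0.0134) = 15.13.
Step 4 — Bandwidth: Δω = ω₀/Q = 81.13 rad/s; BW = Δω/(2π) = 12.91 Hz.

(a) f₀ = 195.4 Hz  (b) Q = 15.13  (c) BW = 12.91 Hz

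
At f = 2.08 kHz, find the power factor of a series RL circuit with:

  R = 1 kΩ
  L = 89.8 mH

Step 1 — Angular frequency: ω = 2π·f = 2π·2080 = 1.307e+04 rad/s.
Step 2 — Component impedances:
  R: Z = R = 1000 Ω
  L: Z = jωL = j·1.307e+04·0.0898 = 0 + j1174 Ω
Step 3 — Series combination: Z_total = R + L = 1000 + j1174 Ω = 1542∠49.6° Ω.
Step 4 — Power factor: PF = cos(φ) = Re(Z)/|Z| = 1000/1541.9 = 0.6486.
Step 5 — Type: Im(Z) = 1174 ⇒ lagging (phase φ = 49.6°).

PF = 0.6486 (lagging, φ = 49.6°)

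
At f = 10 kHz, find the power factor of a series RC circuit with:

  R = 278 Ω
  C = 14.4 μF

Step 1 — Angular frequency: ω = 2π·f = 2π·1e+04 = 6.283e+04 rad/s.
Step 2 — Component impedances:
  R: Z = R = 278 Ω
  C: Z = 1/(jωC) = -j/(ω·C) = 0 - j1.105 Ω
Step 3 — Series combination: Z_total = R + C = 278 - j1.105 Ω = 278∠-0.2° Ω.
Step 4 — Power factor: PF = cos(φ) = Re(Z)/|Z| = 278/278 = 1.
Step 5 — Type: Im(Z) = -1.105 ⇒ leading (phase φ = -0.2°).

PF = 1 (leading, φ = -0.2°)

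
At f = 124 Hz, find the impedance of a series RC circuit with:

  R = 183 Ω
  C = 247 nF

Step 1 — Angular frequency: ω = 2π·f = 2π·124 = 779.1 rad/s.
Step 2 — Component impedances:
  R: Z = R = 183 Ω
  C: Z = 1/(jωC) = -j/(ω·C) = 0 - j5196 Ω
Step 3 — Series combination: Z_total = R + C = 183 - j5196 Ω = 5200∠-88.0° Ω.

Z = 183 - j5196 Ω = 5200∠-88.0° Ω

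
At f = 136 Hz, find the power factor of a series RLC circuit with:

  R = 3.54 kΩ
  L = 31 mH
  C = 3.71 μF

Step 1 — Angular frequency: ω = 2π·f = 2π·136 = 854.5 rad/s.
Step 2 — Component impedances:
  R: Z = R = 3540 Ω
  L: Z = jωL = j·854.5·0.031 = 0 + j26.49 Ω
  C: Z = 1/(jωC) = -j/(ω·C) = 0 - j315.4 Ω
Step 3 — Series combination: Z_total = R + L + C = 3540 - j288.9 Ω = 3552∠-4.7° Ω.
Step 4 — Power factor: PF = cos(φ) = Re(Z)/|Z| = 3540/3551.8 = 0.9967.
Step 5 — Type: Im(Z) = -288.9 ⇒ leading (phase φ = -4.7°).

PF = 0.9967 (leading, φ = -4.7°)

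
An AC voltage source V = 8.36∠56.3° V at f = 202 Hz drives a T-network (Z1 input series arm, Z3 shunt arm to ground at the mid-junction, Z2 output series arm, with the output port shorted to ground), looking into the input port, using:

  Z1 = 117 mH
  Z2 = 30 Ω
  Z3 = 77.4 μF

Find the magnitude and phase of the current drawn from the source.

Step 1 — Angular frequency: ω = 2π·f = 2π·202 = 1269 rad/s.
Step 2 — Component impedances:
  Z1: Z = jωL = j·1269·0.117 = 0 + j148.5 Ω
  Z2: Z = R = 30 Ω
  Z3: Z = 1/(jωC) = -j/(ω·C) = 0 - j10.18 Ω
Step 3 — With the output port shorted to ground, the output series arm Z2 runs from the junction to ground; the shunt arm Z3 also runs from the junction to ground. They appear in parallel: Z3 || Z2 = 3.097 - j9.129 Ω.
Step 4 — Series with input arm Z1: Z_in = Z1 + (Z3 || Z2) = 3.097 + j139.4 Ω = 139.4∠88.7° Ω.
Step 5 — Source phasor: V = 8.36∠56.3° V = 4.638 + j6.955 V.
Step 6 — Ohm's law: I = V / Z_total = (4.638 + j6.955) / (3.097 + j139.4) = 0.05062 - j0.03216 A.
Step 7 — Convert to polar: |I| = 0.05997 A, ∠I = -32.4°.

I = 0.05997∠-32.4° A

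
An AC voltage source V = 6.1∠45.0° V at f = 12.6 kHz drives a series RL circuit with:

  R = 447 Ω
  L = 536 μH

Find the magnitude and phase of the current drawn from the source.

Step 1 — Angular frequency: ω = 2π·f = 2π·1.26e+04 = 7.917e+04 rad/s.
Step 2 — Component impedances:
  R: Z = R = 447 Ω
  L: Z = jωL = j·7.917e+04·0.000536 = 0 + j42.43 Ω
Step 3 — Series combination: Z_total = R + L = 447 + j42.43 Ω = 449∠5.4° Ω.
Step 4 — Source phasor: V = 6.1∠45.0° V = 4.313 + j4.313 V.
Step 5 — Ohm's law: I = V / Z_total = (4.313 + j4.313) / (447 + j42.43) = 0.01047 + j0.008656 A.
Step 6 — Convert to polar: |I| = 0.01359 A, ∠I = 39.6°.

I = 0.01359∠39.6° A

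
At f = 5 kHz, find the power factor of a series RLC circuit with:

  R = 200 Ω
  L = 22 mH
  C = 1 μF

Step 1 — Angular frequency: ω = 2π·f = 2π·5000 = 3.142e+04 rad/s.
Step 2 — Component impedances:
  R: Z = R = 200 Ω
  L: Z = jωL = j·3.142e+04·0.022 = 0 + j691.2 Ω
  C: Z = 1/(jωC) = -j/(ω·C) = 0 - j31.83 Ω
Step 3 — Series combination: Z_total = R + L + C = 200 + j659.3 Ω = 689∠73.1° Ω.
Step 4 — Power factor: PF = cos(φ) = Re(Z)/|Z| = 200/689 = 0.2903.
Step 5 — Type: Im(Z) = 659.3 ⇒ lagging (phase φ = 73.1°).

PF = 0.2903 (lagging, φ = 73.1°)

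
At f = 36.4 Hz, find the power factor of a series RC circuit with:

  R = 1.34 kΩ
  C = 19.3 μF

Step 1 — Angular frequency: ω = 2π·f = 2π·36.4 = 228.7 rad/s.
Step 2 — Component impedances:
  R: Z = R = 1340 Ω
  C: Z = 1/(jωC) = -j/(ω·C) = 0 - j226.5 Ω
Step 3 — Series combination: Z_total = R + C = 1340 - j226.5 Ω = 1359∠-9.6° Ω.
Step 4 — Power factor: PF = cos(φ) = Re(Z)/|Z| = 1340/1359 = 0.986.
Step 5 — Type: Im(Z) = -226.5 ⇒ leading (phase φ = -9.6°).

PF = 0.986 (leading, φ = -9.6°)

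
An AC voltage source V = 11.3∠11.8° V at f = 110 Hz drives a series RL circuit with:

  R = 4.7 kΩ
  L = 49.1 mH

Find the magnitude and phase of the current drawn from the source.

Step 1 — Angular frequency: ω = 2π·f = 2π·110 = 691.2 rad/s.
Step 2 — Component impedances:
  R: Z = R = 4700 Ω
  L: Z = jωL = j·691.2·0.0491 = 0 + j33.94 Ω
Step 3 — Series combination: Z_total = R + L = 4700 + j33.94 Ω = 4700∠0.4° Ω.
Step 4 — Source phasor: V = 11.3∠11.8° V = 11.06 + j2.311 V.
Step 5 — Ohm's law: I = V / Z_total = (11.06 + j2.311) / (4700 + j33.94) = 0.002357 + j0.0004746 A.
Step 6 — Convert to polar: |I| = 0.002404 A, ∠I = 11.4°.

I = 0.002404∠11.4° A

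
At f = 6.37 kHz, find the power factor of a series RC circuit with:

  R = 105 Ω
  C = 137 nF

Step 1 — Angular frequency: ω = 2π·f = 2π·6370 = 4.002e+04 rad/s.
Step 2 — Component impedances:
  R: Z = R = 105 Ω
  C: Z = 1/(jωC) = -j/(ω·C) = 0 - j182.4 Ω
Step 3 — Series combination: Z_total = R + C = 105 - j182.4 Ω = 210.4∠-60.1° Ω.
Step 4 — Power factor: PF = cos(φ) = Re(Z)/|Z| = 105/210.4 = 0.499.
Step 5 — Type: Im(Z) = -182.4 ⇒ leading (phase φ = -60.1°).

PF = 0.499 (leading, φ = -60.1°)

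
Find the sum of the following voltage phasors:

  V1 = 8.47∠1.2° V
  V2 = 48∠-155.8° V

Step 1 — Convert each phasor to rectangular form:
  V1 = 8.47·(cos(1.2°) + j·sin(1.2°)) = 8.468 + j0.1774 V
  V2 = 48·(cos(-155.8°) + j·sin(-155.8°)) = -43.78 - j19.68 V
Step 2 — Sum components: V_total = -35.31 - j19.5 V.
Step 3 — Convert to polar: |V_total| = 40.34 V, ∠V_total = -151.1°.

V_total = 40.34∠-151.1° V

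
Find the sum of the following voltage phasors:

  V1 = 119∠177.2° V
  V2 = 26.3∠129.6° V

Step 1 — Convert each phasor to rectangular form:
  V1 = 119·(cos(177.2°) + j·sin(177.2°)) = -118.9 + j5.813 V
  V2 = 26.3·(cos(129.6°) + j·sin(129.6°)) = -16.76 + j20.26 V
Step 2 — Sum components: V_total = -135.6 + j26.08 V.
Step 3 — Convert to polar: |V_total| = 138.1 V, ∠V_total = 169.1°.

V_total = 138.1∠169.1° V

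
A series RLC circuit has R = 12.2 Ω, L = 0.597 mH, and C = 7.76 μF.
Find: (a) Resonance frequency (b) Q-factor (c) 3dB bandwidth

Step 1 — Resonance condition Im(Z)=0 gives ω₀ = 1/√(LC).
Step 2 — ω₀ = 1/√(0.000597·7.76e-06) = 1.469e+04 rad/s.
Step 3 — f₀ = ω₀/(2π) = 2338 Hz.
Step 4 — Series Q: Q = ω₀L/R = 1.469e+04·0.000597/12.2 = 0.7189.
Step 5 — 3dB bandwidth: Δω = ω₀/Q = 2.044e+04 rad/s; BW = Δω/(2π) = 3252 Hz.

(a) f₀ = 2338 Hz  (b) Q = 0.7189  (c) BW = 3252 Hz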